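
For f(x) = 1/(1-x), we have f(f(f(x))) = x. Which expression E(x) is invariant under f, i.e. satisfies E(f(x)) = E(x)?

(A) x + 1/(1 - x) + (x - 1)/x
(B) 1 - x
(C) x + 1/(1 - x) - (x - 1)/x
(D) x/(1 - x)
A

Replace x by f(x) = 1/(1 - x) in each option and simplify. As a quick numerical cross-check, also compare E(3) with E(f(3)) = E(-1/2).

(A) x + 1/(1 - x) + (x - 1)/x  ->  (1/(1 - x)) + 1/(1 - (1/(1 - x))) + ((1/(1 - x)) - 1)/(1/(1 - x)), which simplifies back to x + 1/(1 - x) + (x - 1)/x; check: E(3) = 19/6, E(-1/2) = 19/6.   [invariant]
(B) 1 - x  ->  1 - (1/(1 - x)) = x/(x - 1); check: E(3) = -2 but E(-1/2) = 3/2.   [not invariant]
(C) x + 1/(1 - x) - (x - 1)/x  ->  (1/(1 - x)) + 1/(1 - (1/(1 - x))) - ((1/(1 - x)) - 1)/(1/(1 - x)) = (x^2(1 - x) - x + (x - 1)^2)/(x(x - 1)); check: E(3) = 11/6 but E(-1/2) = -17/6.   [not invariant]
(D) x/(1 - x)  ->  (1/(1 - x))/(1 - (1/(1 - x))) = -1/x; check: E(3) = -3/2 but E(-1/2) = -1/3.   [not invariant]

Only (A) is unchanged. Indeed f(f(x)) = 1/(1 - 1/(1-x)) = (1-x)/(-x) = (x-1)/x, so E(x) = x + f(x) + f(f(x)) is the sum over the whole 3-cycle; applying f just permutes the three terms cyclically (x -> f(x) -> f(f(x)) -> x), leaving the sum unchanged.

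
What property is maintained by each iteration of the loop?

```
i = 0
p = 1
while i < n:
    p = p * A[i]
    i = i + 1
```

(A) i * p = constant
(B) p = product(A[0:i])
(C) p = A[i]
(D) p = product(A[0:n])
B

A loop invariant must hold before the first iteration and be re-established by every execution of the body.

(B) p = product(A[0:i]): Initially i = 0 and p = 1 = product of the empty slice A[0:0]. If p = product(A[0:i]) holds at the top of an iteration, the body sets p to product(A[0:i]) * A[i] = product(A[0:i+1]) and then i to i+1, so the property is restored. At exit i = n, giving p = product(A[0:n]).

The other options fail:
(A) i * p = constant: initially i * p = 0, but after one iteration it is 1 * A[0], which is nonzero in general.
(C) p = A[i]: after the first iteration p = A[0] but i = 1; in general p is a product of several elements, not a single one.
(D) p = product(A[0:n]): false before the loop (p = 1, not the full product) -- it only becomes true at exit.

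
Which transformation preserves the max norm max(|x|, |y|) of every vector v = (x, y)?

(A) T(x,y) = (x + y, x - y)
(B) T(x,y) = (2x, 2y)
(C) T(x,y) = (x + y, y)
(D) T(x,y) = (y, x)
D

A transformation preserves a norm if ||T(v)|| = ||v|| for every v; a single vector where the norm changes rules an option out.

(A) T(x,y) = (x + y, x - y): v = (1, 1) has norm max(|1|, |1|) = 1, but T(v) = (2, 0) has norm 2 -- not preserved.
(B) T(x,y) = (2x, 2y): v = (1, 0) has norm max(|1|, |0|) = 1, but T(v) = (2, 0) has norm 2 -- not preserved.
(C) T(x,y) = (x + y, y): v = (1, 1) has norm max(|1|, |1|) = 1, but T(v) = (2, 1) has norm 2 -- not preserved.
(D) T(x,y) = (y, x): preserves the norm -- it only permutes the coordinates and/or flips signs, which leaves max(|x|, |y|) unchanged.

Therefore the answer is (D).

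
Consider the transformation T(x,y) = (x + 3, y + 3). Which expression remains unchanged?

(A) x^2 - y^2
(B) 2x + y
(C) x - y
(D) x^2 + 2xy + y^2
C

An expression E(x,y) is invariant under T if E(T(x,y)) = E(x,y). Here T(x,y) = (x + 3, y + 3).
Substitute the transformed coordinates into each option and compare with the original:
(A) x^2 - y^2  ->  (x + 3)^2 - (y + 3)^2 = x^2 + 6x - y^2 - 6y   [differs from x^2 - y^2: not invariant]
(B) 2x + y  ->  2(x + 3) + (y + 3) = 2x + y + 9   [differs from 2x + y: not invariant]
(C) x - y  ->  (x + 3) - (y + 3) = x - y   [equals x - y: invariant]
(D) x^2 + 2xy + y^2  ->  (x + 3)^2 + 2(x + 3)(y + 3) + (y + 3)^2 = x^2 + 2xy + 12x + y^2 + 12y + 36   [differs from x^2 + 2xy + y^2: not invariant]

Only option (C), x - y, is unchanged by the transformation.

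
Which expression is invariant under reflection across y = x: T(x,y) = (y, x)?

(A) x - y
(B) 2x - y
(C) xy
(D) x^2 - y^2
C

The map is reflection across y = x: T(x,y) = (y, x).
Substitute the transformed coordinates into each option and compare with the original:
(A) x - y  ->  (y) - (x) = -x + y   [differs from x - y: not invariant]
(B) 2x - y  ->  2(y) - (x) = -x + 2y   [differs from 2x - y: not invariant]
(C) xy  ->  (y)(x) = xy   [equals xy: invariant]
(D) x^2 - y^2  ->  (y)^2 - (x)^2 = -x^2 + y^2   [differs from x^2 - y^2: not invariant]

Only option (C), xy, is unchanged by the transformation.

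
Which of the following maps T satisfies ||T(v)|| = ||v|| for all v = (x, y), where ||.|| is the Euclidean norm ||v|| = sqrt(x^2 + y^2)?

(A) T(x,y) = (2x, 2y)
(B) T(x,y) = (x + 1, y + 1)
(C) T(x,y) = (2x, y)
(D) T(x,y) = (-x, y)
D

A transformation preserves a norm if ||T(v)|| = ||v|| for every v; a single vector where the norm changes rules an option out.

(A) T(x,y) = (2x, 2y): v = (1, 0) has norm sqrt((1)^2 + (0)^2) = 1, but T(v) = (2, 0) has norm 2 -- not preserved.
(B) T(x,y) = (x + 1, y + 1): v = (1, 0) has norm sqrt((1)^2 + (0)^2) = 1, but T(v) = (2, 1) has norm sqrt(5) -- not preserved.
(C) T(x,y) = (2x, y): v = (1, 0) has norm sqrt((1)^2 + (0)^2) = 1, but T(v) = (2, 0) has norm 2 -- not preserved.
(D) T(x,y) = (-x, y): preserves the norm -- it is an orthogonal map (a rotation/reflection), and (-x)^2 + (y)^2 simplifies to x^2 + y^2.

Therefore the answer is (D).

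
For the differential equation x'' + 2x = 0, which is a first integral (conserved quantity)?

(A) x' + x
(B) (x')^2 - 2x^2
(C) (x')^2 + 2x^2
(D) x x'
C

A first integral I satisfies dI/dt = 0 along every solution. Differentiate each option and use the equation of motion:
(A) d/dt[x' + x] = x'' + x' = -2x + x', not identically 0
(B) d/dt[(x')^2 - 2x^2] = 2x'x'' - 4x x' = -8x x', not identically 0
(C) d/dt[(x')^2 + 2x^2] = 2x'x'' + 4x x' = 2x'(-2x) + 4x x' = 0
(D) d/dt[x x'] = (x')^2 + x x'' = (x')^2 - 2x^2, not identically 0

Only (C) has zero time-derivative. So the energy-like quantity (x')^2 + 2x^2 is the first integral.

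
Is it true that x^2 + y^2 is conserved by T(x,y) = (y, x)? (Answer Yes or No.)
Yes

Substitute T(x,y) = (y, x) into the expression and compare with the original.

Original: x^2 + y^2
After applying T: (y)^2 + (x)^2 = x^2 + y^2

This is identical to the original x^2 + y^2, so the expression is invariant.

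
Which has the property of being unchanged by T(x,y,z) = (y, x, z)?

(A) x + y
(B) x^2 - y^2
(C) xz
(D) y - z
A

Apply T(x,y,z) = (y, x, z) to each option, i.e. replace (x, y, z) by the transformed coordinates.
Substitute the transformed coordinates into each option and compare with the original:
(A) x + y  ->  (y) + (x) = x + y   [equals x + y: invariant]
(B) x^2 - y^2  ->  (y)^2 - (x)^2 = -x^2 + y^2   [differs from x^2 - y^2: not invariant]
(C) xz  ->  (y)(z) = yz   [differs from xz: not invariant]
(D) y - z  ->  (x) - (z) = x - z   [differs from y - z: not invariant]

Only option (A), x + y, is unchanged by the transformation.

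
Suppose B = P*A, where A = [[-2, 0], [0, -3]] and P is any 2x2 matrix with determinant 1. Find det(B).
6

By the multiplicative property of determinants, det(B) = det(P*A) = det(P) * det(A) = det(A),
so the determinant is invariant under multiplication by any determinant-1 matrix; we just need det(A).

det(A) = (-2)(-3) - (0)(0) = 6 - 0 = 6

Therefore det(B) = 1 * 6 = 6.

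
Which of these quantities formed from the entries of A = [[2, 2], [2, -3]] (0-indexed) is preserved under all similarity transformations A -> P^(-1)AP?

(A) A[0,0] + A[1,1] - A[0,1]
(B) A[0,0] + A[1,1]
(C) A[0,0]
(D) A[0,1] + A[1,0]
B

A[0,0] + A[1,1] is the trace of A. By the cyclic property of the trace, tr(P^(-1)AP) = tr(APP^(-1)) = tr(A), so it is the same for every matrix similar to A.

The other combinations are not similarity invariants. For example, take P = [[1, 2], [0, 1]] (det P = 1), so P^(-1) = [[1, -2], [0, 1]] and
B = P^(-1)AP = [[-2, 4], [2, 1]].
Evaluating each option on A and on B:
(A) A[0,0] + A[1,1] - A[0,1]: -3 for A, -5 for B -> changes
(B) A[0,0] + A[1,1]: -1 for A, -1 for B -> unchanged
(C) A[0,0]: 2 for A, -2 for B -> changes
(D) A[0,1] + A[1,0]: 4 for A, 6 for B -> changes

Only (B) A[0,0] + A[1,1] = -1 survives (and it does so for every P, not just this one), so it is the invariant.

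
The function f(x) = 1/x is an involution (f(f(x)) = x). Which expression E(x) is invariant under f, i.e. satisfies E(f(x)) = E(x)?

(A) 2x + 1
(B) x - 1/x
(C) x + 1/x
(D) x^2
C

Replace x by f(x) = 1/x in each option and simplify. As a quick numerical cross-check, also compare E(4) with E(f(4)) = E(1/4).

(A) 2x + 1  ->  2(1/x) + 1 = (x + 2)/x; check: E(4) = 9 but E(1/4) = 3/2.   [not invariant]
(B) x - 1/x  ->  (1/x) - 1/(1/x) = -x + 1/x; check: E(4) = 15/4 but E(1/4) = -15/4.   [not invariant]
(C) x + 1/x  ->  (1/x) + 1/(1/x), which simplifies back to x + 1/x; check: E(4) = 17/4, E(1/4) = 17/4.   [invariant]
(D) x^2  ->  (1/x)^2 = x^(-2); check: E(4) = 16 but E(1/4) = 1/16.   [not invariant]

Only (C) is unchanged. E is symmetric under swapping x with f(x) = 1/x, which is exactly what an involution does.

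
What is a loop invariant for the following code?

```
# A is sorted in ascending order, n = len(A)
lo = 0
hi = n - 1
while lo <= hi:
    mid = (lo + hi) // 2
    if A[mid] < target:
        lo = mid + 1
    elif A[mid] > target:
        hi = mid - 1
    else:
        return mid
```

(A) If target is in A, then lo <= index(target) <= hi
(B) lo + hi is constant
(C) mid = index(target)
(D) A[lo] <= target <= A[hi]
A

A loop invariant must hold before the first iteration and be re-established by every execution of the body.

(A) If target is in A, then lo <= index(target) <= hi: Before the loop [lo, hi] = [0, n-1] covers every index. When A[mid] < target, sortedness puts target strictly to the right of mid, so setting lo = mid + 1 keeps index(target) in [lo, hi]; symmetrically for hi = mid - 1. Hence 'if target is in A then lo <= index(target) <= hi' holds after every iteration, and when lo > hi it proves target is absent.

The other options fail:
(B) lo + hi is constant: each iteration moves exactly one of lo, hi, so lo + hi changes (e.g. 0 + (n-1) becomes (mid+1) + (n-1)).
(C) mid = index(target): mid is just the current probe; it equals index(target) only on the iteration that returns.
(D) A[lo] <= target <= A[hi]: fails when target is not in A (e.g. target < A[0] already violates it before the loop), so it is not maintained in general.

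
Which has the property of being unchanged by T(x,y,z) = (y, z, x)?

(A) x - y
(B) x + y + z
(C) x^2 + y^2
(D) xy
B

Apply T(x,y,z) = (y, z, x) to each option, i.e. replace (x, y, z) by the transformed coordinates.
Substitute the transformed coordinates into each option and compare with the original:
(A) x - y  ->  (y) - (z) = y - z   [differs from x - y: not invariant]
(B) x + y + z  ->  (y) + (z) + (x) = x + y + z   [equals x + y + z: invariant]
(C) x^2 + y^2  ->  (y)^2 + (z)^2 = y^2 + z^2   [differs from x^2 + y^2: not invariant]
(D) xy  ->  (y)(z) = yz   [differs from xy: not invariant]

Only option (B), x + y + z, is unchanged by the transformation.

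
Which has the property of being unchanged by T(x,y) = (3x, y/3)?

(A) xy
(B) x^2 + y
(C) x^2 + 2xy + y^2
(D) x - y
A

An expression E(x,y) is invariant under T if E(T(x,y)) = E(x,y). Here T(x,y) = (3x, y/3).
Substitute the transformed coordinates into each option and compare with the original:
(A) xy  ->  (3x)(y/3) = xy   [equals xy: invariant]
(B) x^2 + y  ->  (3x)^2 + (y/3) = 9x^2 + y/3   [differs from x^2 + y: not invariant]
(C) x^2 + 2xy + y^2  ->  (3x)^2 + 2(3x)(y/3) + (y/3)^2 = 9x^2 + 2xy + y^2/9   [differs from x^2 + 2xy + y^2: not invariant]
(D) x - y  ->  (3x) - (y/3) = 3x - y/3   [differs from x - y: not invariant]

Only option (A), xy, is unchanged by the transformation.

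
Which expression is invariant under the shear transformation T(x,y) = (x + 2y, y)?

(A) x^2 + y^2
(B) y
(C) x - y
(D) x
B

Under the shear T(x,y) = (x + 2y, y):
Substitute the transformed coordinates into each option and compare with the original:
(A) x^2 + y^2  ->  (x + 2y)^2 + (y)^2 = x^2 + 4xy + 5y^2   [differs from x^2 + y^2: not invariant]
(B) y  ->  (y) = y   [equals y: invariant]
(C) x - y  ->  (x + 2y) - (y) = x + y   [differs from x - y: not invariant]
(D) x  ->  (x + 2y) = x + 2y   [differs from x: not invariant]

Only option (B), y, is unchanged by the transformation.
A horizontal shear moves points parallel to the x-axis, so the y-coordinate (and any function of y alone) is unchanged.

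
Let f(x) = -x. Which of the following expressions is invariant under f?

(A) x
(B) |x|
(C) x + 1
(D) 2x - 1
B

For f(x) = -x:
Applying f replaces x by -x. Since |-x| = |x|, the absolute value is unchanged by f, whereas x -> -x, 2x - 1 -> -2x - 1 and x + 1 -> -x + 1 all change.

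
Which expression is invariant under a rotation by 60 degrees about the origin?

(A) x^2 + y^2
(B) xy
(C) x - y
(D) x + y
A

A rotation by 60 degrees sends (x, y) to (x/2 - sqrt(3)y/2, sqrt(3)x/2 + y/2).
Substitute the transformed coordinates into each option and compare with the original:
(A) x^2 + y^2  ->  (x/2 - sqrt(3)y/2)^2 + (sqrt(3)x/2 + y/2)^2 = x^2 + y^2   [equals x^2 + y^2: invariant]
(B) xy  ->  (x/2 - sqrt(3)y/2)(sqrt(3)x/2 + y/2) = sqrt(3)x^2/4 - xy/2 - sqrt(3)y^2/4   [differs from xy: not invariant]
(C) x - y  ->  (x/2 - sqrt(3)y/2) - (sqrt(3)x/2 + y/2) = -sqrt(3)x/2 + x/2 - sqrt(3)y/2 - y/2   [differs from x - y: not invariant]
(D) x + y  ->  (x/2 - sqrt(3)y/2) + (sqrt(3)x/2 + y/2) = x/2 + sqrt(3)x/2 - sqrt(3)y/2 + y/2   [differs from x + y: not invariant]

Only option (A), x^2 + y^2, is unchanged by the transformation.
Geometrically, x^2 + y^2 is the squared distance from the origin, which every rotation about the origin preserves.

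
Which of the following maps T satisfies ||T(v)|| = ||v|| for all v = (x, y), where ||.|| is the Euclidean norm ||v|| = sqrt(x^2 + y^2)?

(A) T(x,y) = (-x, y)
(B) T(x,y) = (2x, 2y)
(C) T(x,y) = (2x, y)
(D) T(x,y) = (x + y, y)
A

A transformation preserves a norm if ||T(v)|| = ||v|| for every v; a single vector where the norm changes rules an option out.

(A) T(x,y) = (-x, y): preserves the norm -- it is an orthogonal map (a rotation/reflection), and (-x)^2 + (y)^2 simplifies to x^2 + y^2.
(B) T(x,y) = (2x, 2y): v = (1, 0) has norm sqrt((1)^2 + (0)^2) = 1, but T(v) = (2, 0) has norm 2 -- not preserved.
(C) T(x,y) = (2x, y): v = (1, 0) has norm sqrt((1)^2 + (0)^2) = 1, but T(v) = (2, 0) has norm 2 -- not preserved.
(D) T(x,y) = (x + y, y): v = (0, 1) has norm sqrt((0)^2 + (1)^2) = 1, but T(v) = (1, 1) has norm sqrt(2) -- not preserved.

Therefore the answer is (A).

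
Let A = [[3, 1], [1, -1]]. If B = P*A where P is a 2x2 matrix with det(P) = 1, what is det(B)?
-4

By the multiplicative property of determinants, det(B) = det(P*A) = det(P) * det(A) = det(A),
so the determinant is invariant under multiplication by any determinant-1 matrix; we just need det(A).

det(A) = (3)(-1) - (1)(1) = -3 - 1 = -4

Therefore det(B) = 1 * (-4) = -4.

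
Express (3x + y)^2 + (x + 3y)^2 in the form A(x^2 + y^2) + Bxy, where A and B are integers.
10(x^2 + y^2) + 12xy

Expanding: (3x + y)^2 = 9x^2 + 6xy + y^2
(x + 3y)^2 = x^2 + 6xy + 9y^2
Sum = (9+1)(x^2+y^2) + 12xy = 10(x^2 + y^2) + 12xy
This is symmetric in x and y.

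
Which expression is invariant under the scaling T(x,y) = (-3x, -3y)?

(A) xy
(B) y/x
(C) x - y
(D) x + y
B

Under the uniform scaling T(x,y) = (-3x, -3y):
Substitute the transformed coordinates into each option and compare with the original:
(A) xy  ->  (-3x)(-3y) = 9xy   [differs from xy: not invariant]
(B) y/x  ->  (-3y)/(-3x) = y/x   [equals y/x: invariant]
(C) x - y  ->  (-3x) - (-3y) = -3x + 3y   [differs from x - y: not invariant]
(D) x + y  ->  (-3x) + (-3y) = -3x - 3y   [differs from x + y: not invariant]

Only option (B), y/x, is unchanged by the transformation.
The common factor -3 cancels in a ratio of coordinates, while sums, products and sums of squares pick up factors of -3 or 9.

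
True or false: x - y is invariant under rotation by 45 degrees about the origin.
False

Applying rotation by 45 degrees: x' = x*cos(45 degrees) - y*sin(45 degrees) = sqrt(2)x/2 - sqrt(2)y/2, y' = x*sin(45 degrees) + y*cos(45 degrees) = sqrt(2)x/2 + sqrt(2)y/2

Substituting into x - y:
(sqrt(2)x/2 - sqrt(2)y/2) - (sqrt(2)x/2 + sqrt(2)y/2)
= -sqrt(2)y

This differs from the original expression x - y, so it is NOT invariant.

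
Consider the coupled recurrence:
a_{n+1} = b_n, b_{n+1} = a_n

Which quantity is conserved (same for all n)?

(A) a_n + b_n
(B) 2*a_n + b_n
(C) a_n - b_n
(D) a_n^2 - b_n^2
A

Replace a_n by a_{n+1} = b_n and b_n by b_{n+1} = a_n in each option and simplify:
(A) a_n + b_n  ->  (b_n) + (a_n) = a_n + b_n   [conserved]
(B) 2*a_n + b_n  ->  2*(b_n) + (a_n) = a_n + 2*b_n   [not conserved]
(C) a_n - b_n  ->  (b_n) - (a_n) = -a_n + b_n   [not conserved]
(D) a_n^2 - b_n^2  ->  (b_n)^2 - (a_n)^2 = -a_n^2 + b_n^2   [not conserved]

Only (A) a_n + b_n returns to itself after one step, so it is the conserved quantity.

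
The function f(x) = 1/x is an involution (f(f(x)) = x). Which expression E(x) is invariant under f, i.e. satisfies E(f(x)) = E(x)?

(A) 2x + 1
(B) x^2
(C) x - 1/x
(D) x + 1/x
D

Replace x by f(x) = 1/x in each option and simplify. As a quick numerical cross-check, also compare E(5) with E(f(5)) = E(1/5).

(A) 2x + 1  ->  2(1/x) + 1 = (x + 2)/x; check: E(5) = 11 but E(1/5) = 7/5.   [not invariant]
(B) x^2  ->  (1/x)^2 = x^(-2); check: E(5) = 25 but E(1/5) = 1/25.   [not invariant]
(C) x - 1/x  ->  (1/x) - 1/(1/x) = -x + 1/x; check: E(5) = 24/5 but E(1/5) = -24/5.   [not invariant]
(D) x + 1/x  ->  (1/x) + 1/(1/x), which simplifies back to x + 1/x; check: E(5) = 26/5, E(1/5) = 26/5.   [invariant]

Only (D) is unchanged. E is symmetric under swapping x with f(x) = 1/x, which is exactly what an involution does.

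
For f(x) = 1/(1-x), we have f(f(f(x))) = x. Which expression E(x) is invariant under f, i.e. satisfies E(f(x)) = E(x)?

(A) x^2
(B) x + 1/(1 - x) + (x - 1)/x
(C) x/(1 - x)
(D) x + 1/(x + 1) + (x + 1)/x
B

Replace x by f(x) = 1/(1 - x) in each option and simplify. As a quick numerical cross-check, also compare E(5) with E(f(5)) = E(-1/4).

(A) x^2  ->  (1/(1 - x))^2 = (x - 1)^(-2); check: E(5) = 25 but E(-1/4) = 1/16.   [not invariant]
(B) x + 1/(1 - x) + (x - 1)/x  ->  (1/(1 - x)) + 1/(1 - (1/(1 - x))) + ((1/(1 - x)) - 1)/(1/(1 - x)), which simplifies back to x + 1/(1 - x) + (x - 1)/x; check: E(5) = 111/20, E(-1/4) = 111/20.   [invariant]
(C) x/(1 - x)  ->  (1/(1 - x))/(1 - (1/(1 - x))) = -1/x; check: E(5) = -5/4 but E(-1/4) = -1/5.   [not invariant]
(D) x + 1/(x + 1) + (x + 1)/x  ->  (1/(1 - x)) + 1/((1/(1 - x)) + 1) + ((1/(1 - x)) + 1)/(1/(1 - x)) = (-x^3 + 6x^2 - 11x + 7)/(x^2 - 3x + 2); check: E(5) = 191/30 but E(-1/4) = -23/12.   [not invariant]

Only (B) is unchanged. Indeed f(f(x)) = 1/(1 - 1/(1-x)) = (1-x)/(-x) = (x-1)/x, so E(x) = x + f(x) + f(f(x)) is the sum over the whole 3-cycle; applying f just permutes the three terms cyclically (x -> f(x) -> f(f(x)) -> x), leaving the sum unchanged.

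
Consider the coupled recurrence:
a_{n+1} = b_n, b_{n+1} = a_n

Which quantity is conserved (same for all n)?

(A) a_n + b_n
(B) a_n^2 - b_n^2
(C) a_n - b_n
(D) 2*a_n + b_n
A

Replace a_n by a_{n+1} = b_n and b_n by b_{n+1} = a_n in each option and simplify:
(A) a_n + b_n  ->  (b_n) + (a_n) = a_n + b_n   [conserved]
(B) a_n^2 - b_n^2  ->  (b_n)^2 - (a_n)^2 = -a_n^2 + b_n^2   [not conserved]
(C) a_n - b_n  ->  (b_n) - (a_n) = -a_n + b_n   [not conserved]
(D) 2*a_n + b_n  ->  2*(b_n) + (a_n) = a_n + 2*b_n   [not conserved]

Only (A) a_n + b_n returns to itself after one step, so it is the conserved quantity.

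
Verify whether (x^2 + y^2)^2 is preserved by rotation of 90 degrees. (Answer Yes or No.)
Yes

Applying rotation by 90 degrees: x' = x*cos(90 degrees) - y*sin(90 degrees) = -y, y' = x*sin(90 degrees) + y*cos(90 degrees) = x

Substituting into (x^2 + y^2)^2:
((-y)^2 + (x)^2)^2
= x^4 + 2x^2y^2 + y^4 = (x^2 + y^2)^2

This equals the original expression (x^2 + y^2)^2, so it IS invariant.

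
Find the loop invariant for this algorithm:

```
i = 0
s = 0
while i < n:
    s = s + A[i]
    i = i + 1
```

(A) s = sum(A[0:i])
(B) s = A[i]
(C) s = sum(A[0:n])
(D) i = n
A

A loop invariant must hold before the first iteration and be re-established by every execution of the body.

(A) s = sum(A[0:i]): Initially i = 0 and s = 0 = sum of the empty slice A[0:0]. If s = sum(A[0:i]) holds at the top of an iteration, the body sets s to sum(A[0:i]) + A[i] = sum(A[0:i+1]) and then i to i+1, so s = sum(A[0:i]) holds again. At exit i = n, giving s = sum(A[0:n]).

The other options fail:
(B) s = A[i]: after the first iteration s = A[0] but i = 1, so s = A[i] compares s with the wrong element (and fails in general).
(C) s = sum(A[0:n]): false before the loop (s = 0, not the full sum) -- it only becomes true at exit.
(D) i = n: false initially (i = 0); it is the exit condition, not an invariant.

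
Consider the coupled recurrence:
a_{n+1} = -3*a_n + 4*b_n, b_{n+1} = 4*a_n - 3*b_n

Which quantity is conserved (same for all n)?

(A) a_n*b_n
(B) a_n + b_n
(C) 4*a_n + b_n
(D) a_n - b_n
B

Replace a_n by a_{n+1} = -3*a_n + 4*b_n and b_n by b_{n+1} = 4*a_n - 3*b_n in each option and simplify:
(A) a_n*b_n  ->  (-3*a_n + 4*b_n)*(4*a_n - 3*b_n) = -12*a_n^2 + 25*a_n*b_n - 12*b_n^2   [not conserved]
(B) a_n + b_n  ->  (-3*a_n + 4*b_n) + (4*a_n - 3*b_n) = a_n + b_n   [conserved]
(C) 4*a_n + b_n  ->  4*(-3*a_n + 4*b_n) + (4*a_n - 3*b_n) = -8*a_n + 13*b_n   [not conserved]
(D) a_n - b_n  ->  (-3*a_n + 4*b_n) - (4*a_n - 3*b_n) = -7*a_n + 7*b_n   [not conserved]

Only (B) a_n + b_n returns to itself after one step, so it is the conserved quantity.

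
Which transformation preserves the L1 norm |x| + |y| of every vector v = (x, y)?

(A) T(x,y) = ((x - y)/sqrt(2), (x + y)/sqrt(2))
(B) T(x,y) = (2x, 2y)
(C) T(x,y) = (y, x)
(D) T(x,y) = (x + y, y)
C

A transformation preserves a norm if ||T(v)|| = ||v|| for every v; a single vector where the norm changes rules an option out.

(A) T(x,y) = ((x - y)/sqrt(2), (x + y)/sqrt(2)): v = (1, 0) has norm |1| + |0| = 1, but T(v) = (sqrt(2)/2, sqrt(2)/2) has norm sqrt(2) -- not preserved.
(B) T(x,y) = (2x, 2y): v = (1, 0) has norm |1| + |0| = 1, but T(v) = (2, 0) has norm 2 -- not preserved.
(C) T(x,y) = (y, x): preserves the norm -- it only permutes the coordinates and/or flips signs, which leaves |x| + |y| unchanged.
(D) T(x,y) = (x + y, y): v = (0, 1) has norm |0| + |1| = 1, but T(v) = (1, 1) has norm 2 -- not preserved.

Therefore the answer is (C).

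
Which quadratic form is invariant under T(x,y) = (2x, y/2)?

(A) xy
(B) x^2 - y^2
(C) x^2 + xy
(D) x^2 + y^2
A

T multiplies x by 2 and divides y by 2.
Substitute the transformed coordinates into each option and compare with the original:
(A) xy  ->  (2x)(y/2) = xy   [equals xy: invariant]
(B) x^2 - y^2  ->  (2x)^2 - (y/2)^2 = 4x^2 - y^2/4   [differs from x^2 - y^2: not invariant]
(C) x^2 + xy  ->  (2x)^2 + (2x)(y/2) = 4x^2 + xy   [differs from x^2 + xy: not invariant]
(D) x^2 + y^2  ->  (2x)^2 + (y/2)^2 = 4x^2 + y^2/4   [differs from x^2 + y^2: not invariant]

Only option (A), xy, is unchanged by the transformation.
The factors 2 and 1/2 cancel only in the pure product xy.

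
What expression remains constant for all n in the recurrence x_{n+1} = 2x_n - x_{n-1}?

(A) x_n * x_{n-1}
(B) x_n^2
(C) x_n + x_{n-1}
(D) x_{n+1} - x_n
D

For the recurrence x_{n+1} = 2x_n - x_{n-1}:

If x_{n+1} = 2x_n - x_{n-1}, then:
x_{n+1} - x_n = x_n - x_{n-1}
The first difference is constant throughout the sequence.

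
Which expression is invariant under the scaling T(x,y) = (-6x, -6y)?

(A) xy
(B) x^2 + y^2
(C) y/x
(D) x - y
C

Under the uniform scaling T(x,y) = (-6x, -6y):
Substitute the transformed coordinates into each option and compare with the original:
(A) xy  ->  (-6x)(-6y) = 36xy   [differs from xy: not invariant]
(B) x^2 + y^2  ->  (-6x)^2 + (-6y)^2 = 36x^2 + 36y^2   [differs from x^2 + y^2: not invariant]
(C) y/x  ->  (-6y)/(-6x) = y/x   [equals y/x: invariant]
(D) x - y  ->  (-6x) - (-6y) = -6x + 6y   [differs from x - y: not invariant]

Only option (C), y/x, is unchanged by the transformation.
The common factor -6 cancels in a ratio of coordinates, while sums, products and sums of squares pick up factors of -6 or 36.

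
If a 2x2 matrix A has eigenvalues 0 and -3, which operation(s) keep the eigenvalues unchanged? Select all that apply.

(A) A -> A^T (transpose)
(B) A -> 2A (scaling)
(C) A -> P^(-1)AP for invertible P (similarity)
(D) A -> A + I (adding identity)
A and C

Eigenvalues are preserved by:
1. Similarity transformations: A -> P^(-1)AP (same characteristic polynomial)
2. Transpose: A^T has the same eigenvalues as A

Eigenvalues are NOT preserved by:
- Adding identity: eigenvalues become 0+1, -3+1
- Scaling: eigenvalues become 0, -6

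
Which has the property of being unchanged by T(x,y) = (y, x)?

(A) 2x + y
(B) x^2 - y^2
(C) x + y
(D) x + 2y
C

An expression E(x,y) is invariant under T if E(T(x,y)) = E(x,y). Here T(x,y) = (y, x).
Substitute the transformed coordinates into each option and compare with the original:
(A) 2x + y  ->  2(y) + (x) = x + 2y   [differs from 2x + y: not invariant]
(B) x^2 - y^2  ->  (y)^2 - (x)^2 = -x^2 + y^2   [differs from x^2 - y^2: not invariant]
(C) x + y  ->  (y) + (x) = x + y   [equals x + y: invariant]
(D) x + 2y  ->  (y) + 2(x) = 2x + y   [differs from x + 2y: not invariant]

Only option (C), x + y, is unchanged by the transformation.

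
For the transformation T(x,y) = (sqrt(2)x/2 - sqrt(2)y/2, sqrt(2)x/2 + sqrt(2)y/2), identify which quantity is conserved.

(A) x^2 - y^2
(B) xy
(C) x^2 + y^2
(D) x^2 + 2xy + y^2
C

An expression E(x,y) is invariant under T if E(T(x,y)) = E(x,y). Here T(x,y) = (sqrt(2)x/2 - sqrt(2)y/2, sqrt(2)x/2 + sqrt(2)y/2).
Substitute the transformed coordinates into each option and compare with the original:
(A) x^2 - y^2  ->  (sqrt(2)x/2 - sqrt(2)y/2)^2 - (sqrt(2)x/2 + sqrt(2)y/2)^2 = -2xy   [differs from x^2 - y^2: not invariant]
(B) xy  ->  (sqrt(2)x/2 - sqrt(2)y/2)(sqrt(2)x/2 + sqrt(2)y/2) = x^2/2 - y^2/2   [differs from xy: not invariant]
(C) x^2 + y^2  ->  (sqrt(2)x/2 - sqrt(2)y/2)^2 + (sqrt(2)x/2 + sqrt(2)y/2)^2 = x^2 + y^2   [equals x^2 + y^2: invariant]
(D) x^2 + 2xy + y^2  ->  (sqrt(2)x/2 - sqrt(2)y/2)^2 + 2(sqrt(2)x/2 - sqrt(2)y/2)(sqrt(2)x/2 + sqrt(2)y/2) + (sqrt(2)x/2 + sqrt(2)y/2)^2 = 2x^2   [differs from x^2 + 2xy + y^2: not invariant]

Only option (C), x^2 + y^2, is unchanged by the transformation.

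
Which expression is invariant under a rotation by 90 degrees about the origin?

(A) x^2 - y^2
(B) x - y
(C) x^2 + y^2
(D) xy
C

A rotation by 90 degrees sends (x, y) to (-y, x).
Substitute the transformed coordinates into each option and compare with the original:
(A) x^2 - y^2  ->  (-y)^2 - (x)^2 = -x^2 + y^2   [differs from x^2 - y^2: not invariant]
(B) x - y  ->  (-y) - (x) = -x - y   [differs from x - y: not invariant]
(C) x^2 + y^2  ->  (-y)^2 + (x)^2 = x^2 + y^2   [equals x^2 + y^2: invariant]
(D) xy  ->  (-y)(x) = -xy   [differs from xy: not invariant]

Only option (C), x^2 + y^2, is unchanged by the transformation.
Geometrically, x^2 + y^2 is the squared distance from the origin, which every rotation about the origin preserves.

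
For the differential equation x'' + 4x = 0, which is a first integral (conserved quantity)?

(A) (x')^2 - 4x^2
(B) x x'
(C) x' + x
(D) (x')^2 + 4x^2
D

A first integral I satisfies dI/dt = 0 along every solution. Differentiate each option and use the equation of motion:
(A) d/dt[(x')^2 - 4x^2] = 2x'x'' - 8x x' = -16x x', not identically 0
(B) d/dt[x x'] = (x')^2 + x x'' = (x')^2 - 4x^2, not identically 0
(C) d/dt[x' + x] = x'' + x' = -4x + x', not identically 0
(D) d/dt[(x')^2 + 4x^2] = 2x'x'' + 8x x' = 2x'(-4x) + 8x x' = 0

Only (D) has zero time-derivative. So the energy-like quantity (x')^2 + 4x^2 is the first integral.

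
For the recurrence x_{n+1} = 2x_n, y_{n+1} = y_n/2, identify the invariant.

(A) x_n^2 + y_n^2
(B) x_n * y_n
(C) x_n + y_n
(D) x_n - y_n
B

For the recurrence x_{n+1} = 2x_n, y_{n+1} = y_n/2:

x_{n+1} * y_{n+1} = (2x_n) * (y_n/2) = x_n * y_n
The product is conserved.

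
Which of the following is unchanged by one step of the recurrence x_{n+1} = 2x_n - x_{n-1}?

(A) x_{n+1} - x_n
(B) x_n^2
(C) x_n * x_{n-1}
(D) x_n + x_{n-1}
A

For the recurrence x_{n+1} = 2x_n - x_{n-1}:

If x_{n+1} = 2x_n - x_{n-1}, then:
x_{n+1} - x_n = x_n - x_{n-1}
The first difference is constant throughout the sequence.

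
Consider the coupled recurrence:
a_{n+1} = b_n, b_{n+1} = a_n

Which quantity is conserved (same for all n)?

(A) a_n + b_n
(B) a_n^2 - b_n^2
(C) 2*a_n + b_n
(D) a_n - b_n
A

Replace a_n by a_{n+1} = b_n and b_n by b_{n+1} = a_n in each option and simplify:
(A) a_n + b_n  ->  (b_n) + (a_n) = a_n + b_n   [conserved]
(B) a_n^2 - b_n^2  ->  (b_n)^2 - (a_n)^2 = -a_n^2 + b_n^2   [not conserved]
(C) 2*a_n + b_n  ->  2*(b_n) + (a_n) = a_n + 2*b_n   [not conserved]
(D) a_n - b_n  ->  (b_n) - (a_n) = -a_n + b_n   [not conserved]

Only (A) a_n + b_n returns to itself after one step, so it is the conserved quantity.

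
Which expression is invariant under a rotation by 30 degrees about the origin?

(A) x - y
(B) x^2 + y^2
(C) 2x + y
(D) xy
B

A rotation by 30 degrees sends (x, y) to (sqrt(3)x/2 - y/2, x/2 + sqrt(3)y/2).
Substitute the transformed coordinates into each option and compare with the original:
(A) x - y  ->  (sqrt(3)x/2 - y/2) - (x/2 + sqrt(3)y/2) = -x/2 + sqrt(3)x/2 - sqrt(3)y/2 - y/2   [differs from x - y: not invariant]
(B) x^2 + y^2  ->  (sqrt(3)x/2 - y/2)^2 + (x/2 + sqrt(3)y/2)^2 = x^2 + y^2   [equals x^2 + y^2: invariant]
(C) 2x + y  ->  2(sqrt(3)x/2 - y/2) + (x/2 + sqrt(3)y/2) = x/2 + sqrt(3)x - y + sqrt(3)y/2   [differs from 2x + y: not invariant]
(D) xy  ->  (sqrt(3)x/2 - y/2)(x/2 + sqrt(3)y/2) = sqrt(3)x^2/4 + xy/2 - sqrt(3)y^2/4   [differs from xy: not invariant]

Only option (B), x^2 + y^2, is unchanged by the transformation.
Geometrically, x^2 + y^2 is the squared distance from the origin, which every rotation about the origin preserves.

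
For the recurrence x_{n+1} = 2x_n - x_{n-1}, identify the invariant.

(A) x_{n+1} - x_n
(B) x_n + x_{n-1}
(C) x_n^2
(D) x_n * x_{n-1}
A

For the recurrence x_{n+1} = 2x_n - x_{n-1}:

If x_{n+1} = 2x_n - x_{n-1}, then:
x_{n+1} - x_n = x_n - x_{n-1}
The first difference is constant throughout the sequence.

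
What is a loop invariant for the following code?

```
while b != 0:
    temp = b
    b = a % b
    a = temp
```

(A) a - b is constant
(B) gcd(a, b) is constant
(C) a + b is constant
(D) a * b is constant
B

A loop invariant must hold before the first iteration and be re-established by every execution of the body.

(B) gcd(a, b) is constant: One iteration replaces (a, b) by (b, a mod b). Since a mod b = a - q*b for an integer q, any common divisor of a and b divides b and a mod b, and conversely; hence gcd(b, a mod b) = gcd(a, b). For instance (21, 9) -> (9, 3) keeps gcd = 3. At exit b = 0 and a = gcd of the original inputs.

The other options fail:
(A) a - b is constant: e.g. (a, b) = (21, 9) -> (9, 3): the difference goes from 12 to 6.
(C) a + b is constant: e.g. (a, b) = (21, 9) -> (9, 3): the sum goes from 30 to 12.
(D) a * b is constant: e.g. (a, b) = (21, 9) -> (9, 3): the product goes from 189 to 27.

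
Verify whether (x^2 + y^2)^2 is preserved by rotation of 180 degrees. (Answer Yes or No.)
Yes

Applying rotation by 180 degrees: x' = x*cos(180 degrees) - y*sin(180 degrees) = -x, y' = x*sin(180 degrees) + y*cos(180 degrees) = -y

Substituting into (x^2 + y^2)^2:
((-x)^2 + (-y)^2)^2
= x^4 + 2x^2y^2 + y^4 = (x^2 + y^2)^2

This equals the original expression (x^2 + y^2)^2, so it IS invariant.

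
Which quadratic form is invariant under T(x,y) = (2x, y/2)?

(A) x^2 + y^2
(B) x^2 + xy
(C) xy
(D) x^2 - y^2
C

T multiplies x by 2 and divides y by 2.
Substitute the transformed coordinates into each option and compare with the original:
(A) x^2 + y^2  ->  (2x)^2 + (y/2)^2 = 4x^2 + y^2/4   [differs from x^2 + y^2: not invariant]
(B) x^2 + xy  ->  (2x)^2 + (2x)(y/2) = 4x^2 + xy   [differs from x^2 + xy: not invariant]
(C) xy  ->  (2x)(y/2) = xy   [equals xy: invariant]
(D) x^2 - y^2  ->  (2x)^2 - (y/2)^2 = 4x^2 - y^2/4   [differs from x^2 - y^2: not invariant]

Only option (C), xy, is unchanged by the transformation.
The factors 2 and 1/2 cancel only in the pure product xy.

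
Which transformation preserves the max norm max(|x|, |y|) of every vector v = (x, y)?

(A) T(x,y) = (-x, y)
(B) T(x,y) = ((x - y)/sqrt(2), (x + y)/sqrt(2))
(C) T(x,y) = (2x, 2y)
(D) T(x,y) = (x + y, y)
A

A transformation preserves a norm if ||T(v)|| = ||v|| for every v; a single vector where the norm changes rules an option out.

(A) T(x,y) = (-x, y): preserves the norm -- it only permutes the coordinates and/or flips signs, which leaves max(|x|, |y|) unchanged.
(B) T(x,y) = ((x - y)/sqrt(2), (x + y)/sqrt(2)): v = (1, 0) has norm max(|1|, |0|) = 1, but T(v) = (sqrt(2)/2, sqrt(2)/2) has norm sqrt(2)/2 -- not preserved.
(C) T(x,y) = (2x, 2y): v = (1, 0) has norm max(|1|, |0|) = 1, but T(v) = (2, 0) has norm 2 -- not preserved.
(D) T(x,y) = (x + y, y): v = (1, 1) has norm max(|1|, |1|) = 1, but T(v) = (2, 1) has norm 2 -- not preserved.

Therefore the answer is (A).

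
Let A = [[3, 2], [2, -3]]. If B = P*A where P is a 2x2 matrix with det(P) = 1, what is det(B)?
-13

By the multiplicative property of determinants, det(B) = det(P*A) = det(P) * det(A) = det(A),
so the determinant is invariant under multiplication by any determinant-1 matrix; we just need det(A).

det(A) = (3)(-3) - (2)(2) = -9 - 4 = -13

Therefore det(B) = 1 * (-13) = -13.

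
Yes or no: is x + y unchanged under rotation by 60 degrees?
No

Applying rotation by 60 degrees: x' = x*cos(60 degrees) - y*sin(60 degrees) = x/2 - sqrt(3)y/2, y' = x*sin(60 degrees) + y*cos(60 degrees) = sqrt(3)x/2 + y/2

Substituting into x + y:
(x/2 - sqrt(3)y/2) + (sqrt(3)x/2 + y/2)
= x/2 + sqrt(3)x/2 - sqrt(3)y/2 + y/2

This differs from the original expression x + y, so it is NOT invariant.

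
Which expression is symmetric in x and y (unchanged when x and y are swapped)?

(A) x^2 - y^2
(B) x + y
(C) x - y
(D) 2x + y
B

A symmetric expression is unchanged when the variables are permuted; here the transformation to test is the swap (x, y) -> (y, x).
Substitute the transformed coordinates into each option and compare with the original:
(A) x^2 - y^2  ->  (y)^2 - (x)^2 = -x^2 + y^2   [differs from x^2 - y^2: not invariant]
(B) x + y  ->  (y) + (x) = x + y   [equals x + y: invariant]
(C) x - y  ->  (y) - (x) = -x + y   [differs from x - y: not invariant]
(D) 2x + y  ->  2(y) + (x) = x + 2y   [differs from 2x + y: not invariant]

Only option (B), x + y, is unchanged by the transformation.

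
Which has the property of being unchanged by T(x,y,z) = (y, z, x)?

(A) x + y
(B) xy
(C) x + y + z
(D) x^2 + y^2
C

Apply T(x,y,z) = (y, z, x) to each option, i.e. replace (x, y, z) by the transformed coordinates.
Substitute the transformed coordinates into each option and compare with the original:
(A) x + y  ->  (y) + (z) = y + z   [differs from x + y: not invariant]
(B) xy  ->  (y)(z) = yz   [differs from xy: not invariant]
(C) x + y + z  ->  (y) + (z) + (x) = x + y + z   [equals x + y + z: invariant]
(D) x^2 + y^2  ->  (y)^2 + (z)^2 = y^2 + z^2   [differs from x^2 + y^2: not invariant]

Only option (C), x + y + z, is unchanged by the transformation.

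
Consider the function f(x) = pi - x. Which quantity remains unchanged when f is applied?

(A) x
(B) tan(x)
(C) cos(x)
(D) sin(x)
D

For f(x) = pi - x:
sin(pi - x) = sin(x), so sine is invariant under this transformation.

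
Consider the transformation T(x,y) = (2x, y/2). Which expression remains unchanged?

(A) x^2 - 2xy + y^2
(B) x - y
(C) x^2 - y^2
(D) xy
D

An expression E(x,y) is invariant under T if E(T(x,y)) = E(x,y). Here T(x,y) = (2x, y/2).
Substitute the transformed coordinates into each option and compare with the original:
(A) x^2 - 2xy + y^2  ->  (2x)^2 - 2(2x)(y/2) + (y/2)^2 = 4x^2 - 2xy + y^2/4   [differs from x^2 - 2xy + y^2: not invariant]
(B) x - y  ->  (2x) - (y/2) = 2x - y/2   [differs from x - y: not invariant]
(C) x^2 - y^2  ->  (2x)^2 - (y/2)^2 = 4x^2 - y^2/4   [differs from x^2 - y^2: not invariant]
(D) xy  ->  (2x)(y/2) = xy   [equals xy: invariant]

Only option (D), xy, is unchanged by the transformation.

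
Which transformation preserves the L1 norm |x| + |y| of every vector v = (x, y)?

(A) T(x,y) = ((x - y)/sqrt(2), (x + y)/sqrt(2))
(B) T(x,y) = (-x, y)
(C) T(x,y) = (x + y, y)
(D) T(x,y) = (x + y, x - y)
B

A transformation preserves a norm if ||T(v)|| = ||v|| for every v; a single vector where the norm changes rules an option out.

(A) T(x,y) = ((x - y)/sqrt(2), (x + y)/sqrt(2)): v = (1, 0) has norm |1| + |0| = 1, but T(v) = (sqrt(2)/2, sqrt(2)/2) has norm sqrt(2) -- not preserved.
(B) T(x,y) = (-x, y): preserves the norm -- it only permutes the coordinates and/or flips signs, which leaves |x| + |y| unchanged.
(C) T(x,y) = (x + y, y): v = (0, 1) has norm |0| + |1| = 1, but T(v) = (1, 1) has norm 2 -- not preserved.
(D) T(x,y) = (x + y, x - y): v = (1, 0) has norm |1| + |0| = 1, but T(v) = (1, 1) has norm 2 -- not preserved.

Therefore the answer is (B).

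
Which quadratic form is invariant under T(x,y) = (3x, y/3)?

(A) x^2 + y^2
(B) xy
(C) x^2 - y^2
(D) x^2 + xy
B

T multiplies x by 3 and divides y by 3.
Substitute the transformed coordinates into each option and compare with the original:
(A) x^2 + y^2  ->  (3x)^2 + (y/3)^2 = 9x^2 + y^2/9   [differs from x^2 + y^2: not invariant]
(B) xy  ->  (3x)(y/3) = xy   [equals xy: invariant]
(C) x^2 - y^2  ->  (3x)^2 - (y/3)^2 = 9x^2 - y^2/9   [differs from x^2 - y^2: not invariant]
(D) x^2 + xy  ->  (3x)^2 + (3x)(y/3) = 9x^2 + xy   [differs from x^2 + xy: not invariant]

Only option (B), xy, is unchanged by the transformation.
The factors 3 and 1/3 cancel only in the pure product xy.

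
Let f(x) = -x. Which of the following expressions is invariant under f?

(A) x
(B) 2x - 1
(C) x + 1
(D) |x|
D

For f(x) = -x:
Applying f replaces x by -x. Since |-x| = |x|, the absolute value is unchanged by f, whereas x -> -x, 2x - 1 -> -2x - 1 and x + 1 -> -x + 1 all change.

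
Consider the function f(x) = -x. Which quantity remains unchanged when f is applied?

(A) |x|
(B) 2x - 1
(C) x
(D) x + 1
A

For f(x) = -x:
Applying f replaces x by -x. Since |-x| = |x|, the absolute value is unchanged by f, whereas x -> -x, 2x - 1 -> -2x - 1 and x + 1 -> -x + 1 all change.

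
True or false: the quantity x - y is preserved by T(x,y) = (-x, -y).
False

Substitute T(x,y) = (-x, -y) into the expression and compare with the original.

Original: x - y
After applying T: (-x) - (-y) = -x + y

This differs from the original x - y (difference: -2x + 2y), so the expression is NOT invariant.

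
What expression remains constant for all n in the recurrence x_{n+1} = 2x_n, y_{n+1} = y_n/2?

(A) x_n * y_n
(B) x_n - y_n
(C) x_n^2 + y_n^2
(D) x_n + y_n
A

For the recurrence x_{n+1} = 2x_n, y_{n+1} = y_n/2:

x_{n+1} * y_{n+1} = (2x_n) * (y_n/2) = x_n * y_n
The product is conserved.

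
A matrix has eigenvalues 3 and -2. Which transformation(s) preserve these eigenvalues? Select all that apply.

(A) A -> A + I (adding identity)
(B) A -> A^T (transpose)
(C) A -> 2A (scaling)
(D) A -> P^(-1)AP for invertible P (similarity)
B and D

Eigenvalues are preserved by:
1. Similarity transformations: A -> P^(-1)AP (same characteristic polynomial)
2. Transpose: A^T has the same eigenvalues as A

Eigenvalues are NOT preserved by:
- Adding identity: eigenvalues become 3+1, -2+1
- Scaling: eigenvalues become 6, -4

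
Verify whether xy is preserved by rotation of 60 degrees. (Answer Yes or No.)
No

Applying rotation by 60 degrees: x' = x*cos(60 degrees) - y*sin(60 degrees) = x/2 - sqrt(3)y/2, y' = x*sin(60 degrees) + y*cos(60 degrees) = sqrt(3)x/2 + y/2

Substituting into xy:
(x/2 - sqrt(3)y/2)(sqrt(3)x/2 + y/2)
= sqrt(3)x^2/4 - xy/2 - sqrt(3)y^2/4

This differs from the original expression xy, so it is NOT invariant.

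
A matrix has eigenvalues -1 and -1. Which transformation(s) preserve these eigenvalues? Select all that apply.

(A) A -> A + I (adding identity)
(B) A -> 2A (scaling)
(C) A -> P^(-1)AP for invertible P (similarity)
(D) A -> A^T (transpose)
C and D

Eigenvalues are preserved by:
1. Similarity transformations: A -> P^(-1)AP (same characteristic polynomial)
2. Transpose: A^T has the same eigenvalues as A

Eigenvalues are NOT preserved by:
- Adding identity: eigenvalues become -1+1, -1+1
- Scaling: eigenvalues become -2, -2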